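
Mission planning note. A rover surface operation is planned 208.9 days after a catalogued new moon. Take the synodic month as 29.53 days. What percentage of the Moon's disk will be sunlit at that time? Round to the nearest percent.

5%

208.9/29.53 = 7.074 lunations, so 7 complete cycles and 2.19 d into the next.
The Moon has covered 2.19/29.53 of its cycle, so θ ≈ 360° × 2.19/29.53 = 26.7°.
Illuminated fraction = (1 − cos 26.7°)/2 = (1 − 0.893)/2 ≈ 0.053, so 5%.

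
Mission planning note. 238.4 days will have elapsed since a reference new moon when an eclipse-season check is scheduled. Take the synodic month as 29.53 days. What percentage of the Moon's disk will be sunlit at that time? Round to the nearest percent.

5%

Reduce mod P: 238.4 − 8×29.53 = 2.16 d into the current lunation.
Phase angle: θ = 360°·(2.16 d)/(29.53 d) = 26.3°.
cos 26.3° = 0.896, so f = (1 − 0.896)/2 = 0.052, so 5%.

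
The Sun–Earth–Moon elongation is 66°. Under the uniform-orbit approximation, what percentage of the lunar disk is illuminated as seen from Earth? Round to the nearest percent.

30%

cos 66° = 0.407, so f = (1 − 0.407)/2 = 0.297, i.e. 30%.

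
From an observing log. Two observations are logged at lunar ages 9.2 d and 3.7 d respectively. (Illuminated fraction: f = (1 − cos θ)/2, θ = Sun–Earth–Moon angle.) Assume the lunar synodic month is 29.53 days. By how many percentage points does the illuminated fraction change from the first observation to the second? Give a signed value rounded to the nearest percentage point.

First observation: θ = 360°·9.2/29.53 = 112.2°, so f = 0.689.
Second observation: θ = 45.1°, f = 0.147.
Δf = 0.147 − 0.689 = -0.541, i.e. -54 pp.

-54 pp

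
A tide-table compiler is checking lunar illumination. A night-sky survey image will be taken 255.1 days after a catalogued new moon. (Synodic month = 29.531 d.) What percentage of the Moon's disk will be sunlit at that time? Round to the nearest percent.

82%

Reduce mod P: 255.1 − 8×29.531 = 18.85 d into the current lunation.
Phase angle: θ = 360°·(18.85 d)/(29.531 d) = 229.8°.
cos 229.8° = (-0.645), so f = (1 − (-0.645))/2 = 0.823, so 82%.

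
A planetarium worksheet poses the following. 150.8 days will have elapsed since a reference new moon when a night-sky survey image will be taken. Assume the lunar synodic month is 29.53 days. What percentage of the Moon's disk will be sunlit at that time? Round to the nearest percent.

11%

150.8 d spans 5 complete synodic months (5 × 29.53 = 147.65 d) plus 3.15 d.
Phase angle: θ = 360°·(3.15 d)/(29.53 d) = 38.4°.
cos 38.4° = 0.784, so f = (1 − 0.784)/2 = 0.108, so 11%.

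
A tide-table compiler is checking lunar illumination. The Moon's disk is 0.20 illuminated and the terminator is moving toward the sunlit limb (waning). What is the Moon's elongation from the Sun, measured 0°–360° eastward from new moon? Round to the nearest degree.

307°

cos θ = 1 − 2f = 0.600, giving a principal value of 53.1°.
A waning Moon lies in 180°–360°, so θ = 360° − 53.1° = 306.9°.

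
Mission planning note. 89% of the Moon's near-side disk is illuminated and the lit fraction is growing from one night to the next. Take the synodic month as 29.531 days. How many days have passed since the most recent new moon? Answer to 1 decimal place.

cos θ = 1 − 2f = -0.780, giving a principal value of 141.3°.
Before full moon the principal value applies: θ = 141.3°.
At 360°/29.531 d per day, 141.3° corresponds to 11.59 days.

11.6 days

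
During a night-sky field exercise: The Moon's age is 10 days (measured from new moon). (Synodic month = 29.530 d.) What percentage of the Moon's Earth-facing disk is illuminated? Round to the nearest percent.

Phase angle: θ = 360°·(10 d)/(29.530 d) = 121.9°.
cos 121.9° = (-0.529), so f = (1 − (-0.529))/2 = 0.764, so 76%.

76%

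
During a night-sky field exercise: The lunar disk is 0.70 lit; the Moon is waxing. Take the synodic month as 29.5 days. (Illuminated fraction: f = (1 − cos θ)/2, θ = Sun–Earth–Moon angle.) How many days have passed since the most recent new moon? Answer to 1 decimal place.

9.3 days

From f = (1 − cos θ)/2: cos θ = 1 − 2×0.70 = -0.400; arccos → 113.6°.
Before full moon the principal value applies: θ = 113.6°.
At 360°/29.5 d per day, 113.6° corresponds to 9.31 days.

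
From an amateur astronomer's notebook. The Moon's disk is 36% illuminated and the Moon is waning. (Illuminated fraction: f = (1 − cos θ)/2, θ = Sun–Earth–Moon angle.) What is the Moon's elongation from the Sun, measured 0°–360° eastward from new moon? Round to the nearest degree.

286°

Invert f = (1 − cos θ)/2 to get cos θ = 1 − 2(0.36) = 0.280, hence θ₀ = arccos 0.280 = 73.7°.
A waning Moon lies in 180°–360°, so θ = 360° − 73.7° = 286.3°.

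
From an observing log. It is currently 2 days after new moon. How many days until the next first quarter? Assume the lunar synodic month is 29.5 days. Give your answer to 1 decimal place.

5.4 days

First quarter is 0.25 of the way through the cycle: age 0.25 × 29.5 = 7.375 d.
That is 7.375 − 2 = 5.375 days ahead.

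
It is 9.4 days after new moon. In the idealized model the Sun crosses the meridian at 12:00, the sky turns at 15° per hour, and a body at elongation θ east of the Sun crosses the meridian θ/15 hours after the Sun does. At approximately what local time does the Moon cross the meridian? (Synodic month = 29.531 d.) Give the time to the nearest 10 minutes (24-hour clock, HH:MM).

Elongation θ = 360° × 9.4/29.531 ≈ 114.6°.
Delay after the Sun = 114.6° / (15°/h) ≈ 7.64 h.
12:00 + 7.639 h ≈ 19:38 → 19:40 to the nearest ten minutes.

19:40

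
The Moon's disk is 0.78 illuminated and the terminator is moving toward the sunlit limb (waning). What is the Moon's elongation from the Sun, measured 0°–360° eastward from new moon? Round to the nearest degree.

From f = (1 − cos θ)/2: cos θ = 1 − 2×0.78 = -0.560; arccos → 124.1°.
Waning ⇒ past full, so θ = 360° − 124.1° = 235.9°.

236°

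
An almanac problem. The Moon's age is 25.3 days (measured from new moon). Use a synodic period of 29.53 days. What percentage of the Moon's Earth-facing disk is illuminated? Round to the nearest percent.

The Moon has covered 25.3/29.53 of its cycle, so θ ≈ 360° × 25.3/29.53 = 308.4°.
cos 308.4° = 0.622, so f = (1 − 0.622)/2 = 0.189, so 19%.

19%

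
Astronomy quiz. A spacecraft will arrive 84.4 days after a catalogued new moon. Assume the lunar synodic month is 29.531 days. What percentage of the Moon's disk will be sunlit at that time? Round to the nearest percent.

84.4 d spans 2 complete synodic months (2 × 29.531 = 59.06 d) plus 25.34 d.
Elongation θ = 360° × 25.34/29.531 ≈ 308.9°.
Illuminated fraction = (1 − cos 308.9°)/2 = (1 − 0.628)/2 ≈ 0.186, so 19%.

19%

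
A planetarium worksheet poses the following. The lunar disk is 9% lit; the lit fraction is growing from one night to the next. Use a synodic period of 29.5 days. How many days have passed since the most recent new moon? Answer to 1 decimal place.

2.9 days

cos θ = 1 − 2f = 0.820, giving a principal value of 34.9°.
Waxing ⇒ before full, so θ = 34.9°.
That fraction of the synodic month is 34.9/360 × 29.5 d ≈ 2.86 d.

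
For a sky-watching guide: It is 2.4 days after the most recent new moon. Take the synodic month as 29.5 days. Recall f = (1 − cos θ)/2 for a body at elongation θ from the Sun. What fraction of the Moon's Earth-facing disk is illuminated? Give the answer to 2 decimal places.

Phase angle: θ = 360°·(2.4 d)/(29.5 d) = 29.3°.
With cos θ = 0.872, the lit fraction is (1 − 0.872)/2 ≈ 0.064.

0.06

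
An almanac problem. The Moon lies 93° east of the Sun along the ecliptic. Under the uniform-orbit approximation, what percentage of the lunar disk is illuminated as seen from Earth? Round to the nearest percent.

53%

Half-versine of 93°: (1 − (-0.052))/2 = 0.526, i.e. 53%.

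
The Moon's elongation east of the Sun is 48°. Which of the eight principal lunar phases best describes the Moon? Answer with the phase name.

waxing crescent

48° lies in the waxing crescent sector of the 8-phase cycle.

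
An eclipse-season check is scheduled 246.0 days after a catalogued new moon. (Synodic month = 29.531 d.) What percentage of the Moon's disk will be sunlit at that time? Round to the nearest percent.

Reduce mod P: 246.0 − 8×29.531 = 9.75 d into the current lunation.
Phase angle: θ = 360°·(9.75 d)/(29.531 d) = 118.9°.
With cos θ = (-0.483), the lit fraction is (1 − (-0.483))/2 ≈ 0.742, so 74%.

74%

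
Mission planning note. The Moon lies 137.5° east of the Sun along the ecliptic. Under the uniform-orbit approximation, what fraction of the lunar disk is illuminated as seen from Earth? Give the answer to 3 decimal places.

0.869

Half-versine of 137.5°: (1 − (-0.737))/2 = 0.869.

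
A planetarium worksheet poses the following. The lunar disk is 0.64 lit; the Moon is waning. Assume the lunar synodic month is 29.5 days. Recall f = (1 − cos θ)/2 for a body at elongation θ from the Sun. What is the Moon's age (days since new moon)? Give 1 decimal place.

20.8 days

From f = (1 − cos θ)/2: cos θ = 1 − 2×0.64 = -0.280; arccos → 106.3°.
Since the Moon is past full (waning), take the reflex angle: θ = 360° − 106.3° = 253.7°.
Age = 29.5 × 253.7°/360° ≈ 20.79 days.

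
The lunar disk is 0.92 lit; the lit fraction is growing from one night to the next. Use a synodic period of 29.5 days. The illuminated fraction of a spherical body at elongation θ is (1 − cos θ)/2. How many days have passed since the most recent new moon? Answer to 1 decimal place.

12.1 days

Invert f = (1 − cos θ)/2 to get cos θ = 1 − 2(0.92) = -0.840, hence θ₀ = arccos -0.840 = 147.1°.
Waxing ⇒ before full, so θ = 147.1°.
At 360°/29.5 d per day, 147.1° corresponds to 12.06 days.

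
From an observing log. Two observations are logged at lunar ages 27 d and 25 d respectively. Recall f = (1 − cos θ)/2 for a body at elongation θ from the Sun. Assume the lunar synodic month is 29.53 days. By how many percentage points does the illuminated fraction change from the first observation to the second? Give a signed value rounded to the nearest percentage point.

+14 pp

First observation: θ = 360°·27/29.53 = 329.2°, so f = 0.071.
Second observation: θ = 304.8°, f = 0.215.
Δf = 0.215 − 0.071 = +0.144, i.e. +14 pp.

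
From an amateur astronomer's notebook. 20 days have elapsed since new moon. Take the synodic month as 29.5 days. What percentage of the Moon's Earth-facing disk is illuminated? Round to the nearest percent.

Elongation θ = 360° × 20/29.5 ≈ 244.1°.
With cos θ = (-0.437), the lit fraction is (1 − (-0.437))/2 ≈ 0.719, so 72%.

72%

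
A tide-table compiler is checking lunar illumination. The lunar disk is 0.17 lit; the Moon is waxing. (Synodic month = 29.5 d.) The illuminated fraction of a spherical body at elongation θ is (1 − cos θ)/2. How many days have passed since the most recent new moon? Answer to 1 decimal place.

4.0 days

cos θ = 1 − 2f = 0.660, giving a principal value of 48.7°.
Before full moon the principal value applies: θ = 48.7°.
That fraction of the synodic month is 48.7/360 × 29.5 d ≈ 3.99 d.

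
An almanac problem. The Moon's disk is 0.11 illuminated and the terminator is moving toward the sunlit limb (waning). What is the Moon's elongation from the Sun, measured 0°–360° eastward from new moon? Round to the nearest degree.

From f = (1 − cos θ)/2: cos θ = 1 − 2×0.11 = 0.780; arccos → 38.7°.
Since the Moon is past full (waning), take the reflex angle: θ = 360° − 38.7° = 321.3°.

321°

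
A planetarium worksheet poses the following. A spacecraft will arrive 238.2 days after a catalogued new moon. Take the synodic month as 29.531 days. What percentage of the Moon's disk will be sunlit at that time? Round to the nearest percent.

Reduce mod P: 238.2 − 8×29.531 = 1.95 d into the current lunation.
Elongation θ = 360° × 1.95/29.531 ≈ 23.8°.
With cos θ = 0.915, the lit fraction is (1 − 0.915)/2 ≈ 0.043, so 4%.

4%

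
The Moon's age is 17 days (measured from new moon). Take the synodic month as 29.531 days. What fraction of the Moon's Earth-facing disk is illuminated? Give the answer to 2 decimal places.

0.94

Phase angle: θ = 360°·(17 d)/(29.531 d) = 207.2°.
cos 207.2° = (-0.889), so f = (1 − (-0.889))/2 = 0.945.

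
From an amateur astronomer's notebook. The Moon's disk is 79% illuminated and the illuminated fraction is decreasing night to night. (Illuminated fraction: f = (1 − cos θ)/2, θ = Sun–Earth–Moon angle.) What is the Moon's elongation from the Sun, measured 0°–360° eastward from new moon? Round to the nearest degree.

235°

From f = (1 − cos θ)/2: cos θ = 1 − 2×0.79 = -0.580; arccos → 125.5°.
Since the Moon is past full (waning), take the reflex angle: θ = 360° − 125.5° = 234.5°.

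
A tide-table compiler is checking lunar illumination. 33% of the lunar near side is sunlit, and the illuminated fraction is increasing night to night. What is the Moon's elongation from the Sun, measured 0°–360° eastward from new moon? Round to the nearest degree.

Invert f = (1 − cos θ)/2 to get cos θ = 1 − 2(0.33) = 0.340, hence θ₀ = arccos 0.340 = 70.1°.
Waxing ⇒ before full, so θ = 70.1°.

70°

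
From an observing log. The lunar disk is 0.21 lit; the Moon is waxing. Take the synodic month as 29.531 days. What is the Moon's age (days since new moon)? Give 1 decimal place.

4.5 days

Invert f = (1 − cos θ)/2 to get cos θ = 1 − 2(0.21) = 0.580, hence θ₀ = arccos 0.580 = 54.5°.
Before full moon the principal value applies: θ = 54.5°.
That fraction of the synodic month is 54.5/360 × 29.531 d ≈ 4.47 d.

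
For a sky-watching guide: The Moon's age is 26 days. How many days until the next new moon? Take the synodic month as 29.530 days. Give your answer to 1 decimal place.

3.5 days

The next new moon completes the synodic month: 29.530 − 26 = 3.530 days.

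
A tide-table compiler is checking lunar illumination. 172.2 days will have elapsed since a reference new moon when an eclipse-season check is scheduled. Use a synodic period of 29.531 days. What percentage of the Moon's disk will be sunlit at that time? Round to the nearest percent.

26%

172.2/29.531 = 5.831 lunations, so 5 complete cycles and 24.54 d into the next.
Phase angle: θ = 360°·(24.54 d)/(29.531 d) = 299.2°.
Illuminated fraction = (1 − cos 299.2°)/2 = (1 − 0.488)/2 ≈ 0.256, so 26%.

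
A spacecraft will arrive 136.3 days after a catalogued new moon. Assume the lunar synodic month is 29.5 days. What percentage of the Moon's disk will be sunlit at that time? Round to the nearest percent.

86%

Reduce mod P: 136.3 − 4×29.5 = 18.30 d into the current lunation.
Elongation θ = 360° × 18.30/29.5 ≈ 223.3°.
Illuminated fraction = (1 − cos 223.3°)/2 = (1 − (-0.728))/2 ≈ 0.864, so 86%.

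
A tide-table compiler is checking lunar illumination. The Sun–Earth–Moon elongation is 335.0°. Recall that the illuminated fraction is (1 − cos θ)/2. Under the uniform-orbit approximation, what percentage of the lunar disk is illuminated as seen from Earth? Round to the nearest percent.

5%

cos 335.0° = 0.906, so f = (1 − 0.906)/2 = 0.047, i.e. 5%.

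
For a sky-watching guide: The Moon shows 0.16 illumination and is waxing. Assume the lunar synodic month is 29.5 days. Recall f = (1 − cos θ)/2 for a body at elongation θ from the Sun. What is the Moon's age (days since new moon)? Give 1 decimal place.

3.9 days

cos θ = 1 − 2f = 0.680, giving a principal value of 47.2°.
The Moon is waxing (0°–180°), so θ = 47.2° directly.
That fraction of the synodic month is 47.2/360 × 29.5 d ≈ 3.86 d.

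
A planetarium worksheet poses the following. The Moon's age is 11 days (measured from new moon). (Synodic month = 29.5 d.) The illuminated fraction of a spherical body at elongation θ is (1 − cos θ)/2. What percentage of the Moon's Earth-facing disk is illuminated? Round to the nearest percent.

Elongation θ = 360° × 11/29.5 ≈ 134.2°.
Illuminated fraction = (1 − cos 134.2°)/2 = (1 − (-0.698))/2 ≈ 0.849, so 85%.

85%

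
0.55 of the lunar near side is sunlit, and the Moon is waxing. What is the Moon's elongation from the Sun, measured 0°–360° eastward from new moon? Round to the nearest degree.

From f = (1 − cos θ)/2: cos θ = 1 − 2×0.55 = -0.100; arccos → 95.7°.
Before full moon the principal value applies: θ = 95.7°.

96°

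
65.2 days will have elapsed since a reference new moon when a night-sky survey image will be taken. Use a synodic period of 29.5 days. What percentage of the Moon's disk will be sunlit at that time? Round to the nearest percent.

38%

65.2/29.5 = 2.210 lunations, so 2 complete cycles and 6.20 d into the next.
The Moon has covered 6.20/29.5 of its cycle, so θ ≈ 360° × 6.20/29.5 = 75.7°.
With cos θ = 0.248, the lit fraction is (1 − 0.248)/2 ≈ 0.376, so 38%.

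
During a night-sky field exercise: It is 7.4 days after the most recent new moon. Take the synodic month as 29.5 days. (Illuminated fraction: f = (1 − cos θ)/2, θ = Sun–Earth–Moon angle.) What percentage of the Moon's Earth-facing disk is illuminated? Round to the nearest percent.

50%

The Moon has covered 7.4/29.5 of its cycle, so θ ≈ 360° × 7.4/29.5 = 90.3°.
cos 90.3° = (-0.005), so f = (1 − (-0.005))/2 = 0.503, so 50%.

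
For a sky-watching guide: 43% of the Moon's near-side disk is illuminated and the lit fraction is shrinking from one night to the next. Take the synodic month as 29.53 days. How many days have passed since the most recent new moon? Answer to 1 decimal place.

cos θ = 1 − 2f = 0.140, giving a principal value of 82.0°.
A waning Moon lies in 180°–360°, so θ = 360° − 82.0° = 278.0°.
At 360°/29.53 d per day, 278.0° corresponds to 22.81 days.

22.8 days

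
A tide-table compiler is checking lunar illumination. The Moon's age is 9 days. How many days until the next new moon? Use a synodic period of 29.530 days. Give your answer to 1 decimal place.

The next new moon completes the synodic month: 29.530 − 9 = 20.530 days.

20.5 days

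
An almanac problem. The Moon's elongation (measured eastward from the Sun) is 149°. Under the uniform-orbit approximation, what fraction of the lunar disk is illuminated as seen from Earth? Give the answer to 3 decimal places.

f = (1 − cos 149°)/2 = (1 − (-0.857))/2 ≈ 0.929.

0.929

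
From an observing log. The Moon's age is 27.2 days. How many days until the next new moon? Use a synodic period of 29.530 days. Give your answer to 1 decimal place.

One full lunation from the last new moon is 29.530 d; remaining = 29.530 − 27.2 = 2.330 d.

2.3 days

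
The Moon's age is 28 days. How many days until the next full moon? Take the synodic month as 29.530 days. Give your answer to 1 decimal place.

16.3 days

Full moon occurs at elongation 180°, i.e. at age 29.530 × 180/360 = 14.765 d.
Already past this cycle's full moon; the next is at 14.765 + 29.530 = 44.295 d, so 44.295 − 28 = 16.295 days.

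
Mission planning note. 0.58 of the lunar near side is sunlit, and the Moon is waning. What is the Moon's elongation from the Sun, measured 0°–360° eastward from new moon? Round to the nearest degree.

Invert f = (1 − cos θ)/2 to get cos θ = 1 − 2(0.58) = -0.160, hence θ₀ = arccos -0.160 = 99.2°.
Since the Moon is past full (waning), take the reflex angle: θ = 360° − 99.2° = 260.8°.

261°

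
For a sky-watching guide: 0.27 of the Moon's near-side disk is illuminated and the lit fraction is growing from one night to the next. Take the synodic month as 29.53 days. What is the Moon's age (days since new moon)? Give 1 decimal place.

5.1 days

From f = (1 − cos θ)/2: cos θ = 1 − 2×0.27 = 0.460; arccos → 62.6°.
Before full moon the principal value applies: θ = 62.6°.
That fraction of the synodic month is 62.6/360 × 29.53 d ≈ 5.14 d.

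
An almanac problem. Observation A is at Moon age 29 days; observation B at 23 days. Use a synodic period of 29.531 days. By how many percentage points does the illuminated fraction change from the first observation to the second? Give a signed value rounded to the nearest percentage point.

θ₁ = 360° × 29/29.531 = 353.5°, f₁ = (1 − cos θ₁)/2 = 0.003.
θ₂ = 360° × 23/29.531 = 280.4°, f₂ = (1 − cos θ₂)/2 = 0.410.
Change = f₂ − f₁ = +0.407 → +41 percentage points.

+41 pp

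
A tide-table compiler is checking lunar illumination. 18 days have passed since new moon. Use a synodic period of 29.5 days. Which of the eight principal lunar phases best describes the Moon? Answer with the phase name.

waning gibbous

θ ≈ 360° × 18/29.5 = 220°, which falls in the waning gibbous sector.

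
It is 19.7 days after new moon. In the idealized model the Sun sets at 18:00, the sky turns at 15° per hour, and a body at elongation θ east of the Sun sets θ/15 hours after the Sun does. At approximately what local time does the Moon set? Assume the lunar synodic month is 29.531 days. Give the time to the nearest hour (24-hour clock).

Phase angle: θ = 360°·(19.7 d)/(29.531 d) = 240.2°.
Delay after the Sun = 240.2° / (15°/h) ≈ 16.01 h.
18:00 + 16.01 h ≈ 10:01 → 10:00 to the nearest hour.

10:00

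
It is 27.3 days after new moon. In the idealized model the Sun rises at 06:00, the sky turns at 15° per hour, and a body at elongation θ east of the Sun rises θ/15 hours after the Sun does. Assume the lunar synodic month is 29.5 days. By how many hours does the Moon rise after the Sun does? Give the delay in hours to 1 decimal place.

22.2 h

The Moon has covered 27.3/29.5 of its cycle, so θ ≈ 360° × 27.3/29.5 = 333.2°.
At 15° of sky rotation per hour, 333.2° corresponds to a 22.21 h lag.
So the Moon rises 22.21 h after the Sun.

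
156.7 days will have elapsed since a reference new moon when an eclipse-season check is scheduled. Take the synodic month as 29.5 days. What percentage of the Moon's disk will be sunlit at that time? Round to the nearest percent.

69%

156.7/29.5 = 5.312 lunations, so 5 complete cycles and 9.20 d into the next.
Phase angle: θ = 360°·(9.20 d)/(29.5 d) = 112.3°.
With cos θ = (-0.379), the lit fraction is (1 − (-0.379))/2 ≈ 0.689, so 69%.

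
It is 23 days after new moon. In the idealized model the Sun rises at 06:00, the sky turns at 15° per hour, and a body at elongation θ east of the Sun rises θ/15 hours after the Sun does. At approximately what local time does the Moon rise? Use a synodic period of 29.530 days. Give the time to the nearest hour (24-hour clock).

01:00

The Moon has covered 23/29.530 of its cycle, so θ ≈ 360° × 23/29.530 = 280.4°.
Delay after the Sun = 280.4° / (15°/h) ≈ 18.69 h.
06:00 + 18.69 h ≈ 00:42 → 01:00 to the nearest hour.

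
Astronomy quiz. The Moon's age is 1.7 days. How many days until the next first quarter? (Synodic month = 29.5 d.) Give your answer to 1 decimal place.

5.7 days

First quarter is 0.25 of the way through the cycle: age 0.25 × 29.5 = 7.375 d.
That is 7.375 − 1.7 = 5.675 days ahead.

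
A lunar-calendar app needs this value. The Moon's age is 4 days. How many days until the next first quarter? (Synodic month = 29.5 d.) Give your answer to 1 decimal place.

3.4 days

First quarter is 0.25 of the way through the cycle: age 0.25 × 29.5 = 7.375 d.
So 3.375 days remain (7.375 − 4).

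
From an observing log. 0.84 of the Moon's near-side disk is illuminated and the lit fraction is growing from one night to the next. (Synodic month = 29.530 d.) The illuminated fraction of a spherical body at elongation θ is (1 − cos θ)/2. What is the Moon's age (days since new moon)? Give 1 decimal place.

Invert f = (1 − cos θ)/2 to get cos θ = 1 − 2(0.84) = -0.680, hence θ₀ = arccos -0.680 = 132.8°.
Waxing ⇒ before full, so θ = 132.8°.
At 360°/29.530 d per day, 132.8° corresponds to 10.90 days.

10.9 days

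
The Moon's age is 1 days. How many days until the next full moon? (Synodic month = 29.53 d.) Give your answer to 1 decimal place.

13.8 days

Full moon occurs at elongation 180°, i.e. at age 29.53 × 180/360 = 14.765 d.
So 13.765 days remain (14.765 − 1).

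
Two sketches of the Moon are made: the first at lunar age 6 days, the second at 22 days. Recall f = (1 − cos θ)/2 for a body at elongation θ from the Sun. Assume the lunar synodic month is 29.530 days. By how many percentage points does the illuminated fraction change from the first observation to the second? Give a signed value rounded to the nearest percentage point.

+16 percentage points

First observation: θ = 360°·6/29.530 = 73.1°, so f = 0.355.
Second observation: θ = 268.2°, f = 0.516.
Δf = 0.516 − 0.355 = +0.161, i.e. +16 pp.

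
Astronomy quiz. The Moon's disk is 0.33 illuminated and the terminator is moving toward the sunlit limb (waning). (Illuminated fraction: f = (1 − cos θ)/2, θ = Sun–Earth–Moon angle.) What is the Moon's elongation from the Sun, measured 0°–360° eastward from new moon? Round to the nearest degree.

Invert f = (1 − cos θ)/2 to get cos θ = 1 − 2(0.33) = 0.340, hence θ₀ = arccos 0.340 = 70.1°.
Since the Moon is past full (waning), take the reflex angle: θ = 360° − 70.1° = 289.9°.

290°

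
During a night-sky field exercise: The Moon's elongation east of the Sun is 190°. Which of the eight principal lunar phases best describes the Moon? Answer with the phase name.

190° lies in the full moon sector of the 8-phase cycle.

full moon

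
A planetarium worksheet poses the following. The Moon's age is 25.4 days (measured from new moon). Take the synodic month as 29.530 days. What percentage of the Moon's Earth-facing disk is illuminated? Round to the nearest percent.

18%

Phase angle: θ = 360°·(25.4 d)/(29.530 d) = 309.7°.
With cos θ = 0.638, the lit fraction is (1 − 0.638)/2 ≈ 0.181, so 18%.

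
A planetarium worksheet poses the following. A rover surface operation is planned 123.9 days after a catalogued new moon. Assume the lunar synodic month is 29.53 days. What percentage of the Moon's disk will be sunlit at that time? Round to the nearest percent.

33%

Reduce mod P: 123.9 − 4×29.53 = 5.78 d into the current lunation.
The Moon has covered 5.78/29.53 of its cycle, so θ ≈ 360° × 5.78/29.53 = 70.5°.
With cos θ = 0.334, the lit fraction is (1 − 0.334)/2 ≈ 0.333, so 33%.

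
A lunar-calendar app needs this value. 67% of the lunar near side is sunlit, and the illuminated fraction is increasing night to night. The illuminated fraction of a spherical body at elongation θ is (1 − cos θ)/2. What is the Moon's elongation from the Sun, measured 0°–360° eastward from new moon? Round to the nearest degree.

110°

Invert f = (1 − cos θ)/2 to get cos θ = 1 − 2(0.67) = -0.340, hence θ₀ = arccos -0.340 = 109.9°.
Waxing ⇒ before full, so θ = 109.9°.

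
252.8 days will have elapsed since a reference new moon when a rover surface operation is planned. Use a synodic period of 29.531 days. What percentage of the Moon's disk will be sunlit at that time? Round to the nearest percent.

96%

252.8/29.531 = 8.560 lunations, so 8 complete cycles and 16.55 d into the next.
Elongation θ = 360° × 16.55/29.531 ≈ 201.8°.
Illuminated fraction = (1 − cos 201.8°)/2 = (1 − (-0.929))/2 ≈ 0.964, so 96%.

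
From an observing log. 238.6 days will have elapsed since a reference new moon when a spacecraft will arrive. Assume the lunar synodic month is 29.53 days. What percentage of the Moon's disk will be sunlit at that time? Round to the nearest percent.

6%

238.6/29.53 = 8.080 lunations, so 8 complete cycles and 2.36 d into the next.
Phase angle: θ = 360°·(2.36 d)/(29.53 d) = 28.8°.
Illuminated fraction = (1 − cos 28.8°)/2 = (1 − 0.877)/2 ≈ 0.062, so 6%.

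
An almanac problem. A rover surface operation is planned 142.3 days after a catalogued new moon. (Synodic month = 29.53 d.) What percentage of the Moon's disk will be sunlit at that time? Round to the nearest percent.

Reduce mod P: 142.3 − 4×29.53 = 24.18 d into the current lunation.
Elongation θ = 360° × 24.18/29.53 ≈ 294.8°.
cos 294.8° = 0.419, so f = (1 − 0.419)/2 = 0.290, so 29%.

29%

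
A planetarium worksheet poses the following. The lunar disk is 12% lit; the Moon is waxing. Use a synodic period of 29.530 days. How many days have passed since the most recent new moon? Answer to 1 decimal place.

3.3 days

Invert f = (1 − cos θ)/2 to get cos θ = 1 − 2(0.12) = 0.760, hence θ₀ = arccos 0.760 = 40.5°.
Before full moon the principal value applies: θ = 40.5°.
That fraction of the synodic month is 40.5/360 × 29.530 d ≈ 3.33 d.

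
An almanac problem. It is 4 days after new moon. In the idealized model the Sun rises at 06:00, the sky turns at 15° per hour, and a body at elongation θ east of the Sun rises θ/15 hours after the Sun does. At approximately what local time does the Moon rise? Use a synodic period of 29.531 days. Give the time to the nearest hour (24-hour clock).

09:00

Elongation θ = 360° × 4/29.531 ≈ 48.8°.
The Moon trails the Sun by θ/15 = 48.8/15 ≈ 3.25 hours.
06:00 + 3.25 h ≈ 09:15 → 09:00 to the nearest hour.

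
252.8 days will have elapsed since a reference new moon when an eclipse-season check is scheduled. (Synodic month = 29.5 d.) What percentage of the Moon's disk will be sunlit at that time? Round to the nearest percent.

95%

252.8 d spans 8 complete synodic months (8 × 29.5 = 236.00 d) plus 16.80 d.
The Moon has covered 16.80/29.5 of its cycle, so θ ≈ 360° × 16.80/29.5 = 205.0°.
With cos θ = (-0.906), the lit fraction is (1 − (-0.906))/2 ≈ 0.953, so 95%.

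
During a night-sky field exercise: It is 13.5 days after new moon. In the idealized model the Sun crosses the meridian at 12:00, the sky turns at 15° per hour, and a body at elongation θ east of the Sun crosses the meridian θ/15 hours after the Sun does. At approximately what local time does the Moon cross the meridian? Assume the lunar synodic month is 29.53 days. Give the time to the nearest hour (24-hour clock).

23:00

The Moon has covered 13.5/29.53 of its cycle, so θ ≈ 360° × 13.5/29.53 = 164.6°.
Delay after the Sun = 164.6° / (15°/h) ≈ 10.97 h.
12:00 + 10.97 h ≈ 22:58 → 23:00 to the nearest hour.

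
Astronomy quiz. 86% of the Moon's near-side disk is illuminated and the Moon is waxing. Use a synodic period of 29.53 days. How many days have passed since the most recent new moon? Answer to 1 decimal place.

Invert f = (1 − cos θ)/2 to get cos θ = 1 − 2(0.86) = -0.720, hence θ₀ = arccos -0.720 = 136.1°.
Waxing ⇒ before full, so θ = 136.1°.
At 360°/29.53 d per day, 136.1° corresponds to 11.16 days.

11.2 days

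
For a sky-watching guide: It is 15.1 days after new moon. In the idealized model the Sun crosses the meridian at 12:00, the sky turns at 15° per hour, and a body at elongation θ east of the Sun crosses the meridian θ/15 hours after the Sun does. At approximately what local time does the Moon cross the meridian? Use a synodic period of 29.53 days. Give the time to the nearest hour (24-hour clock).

00:00

The Moon has covered 15.1/29.53 of its cycle, so θ ≈ 360° × 15.1/29.53 = 184.1°.
Delay after the Sun = 184.1° / (15°/h) ≈ 12.27 h.
12:00 + 12.27 h ≈ 00:16 → 00:00 to the nearest hour.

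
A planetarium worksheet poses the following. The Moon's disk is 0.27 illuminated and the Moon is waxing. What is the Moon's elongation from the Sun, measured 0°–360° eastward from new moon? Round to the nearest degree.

From f = (1 − cos θ)/2: cos θ = 1 − 2×0.27 = 0.460; arccos → 62.6°.
The Moon is waxing (0°–180°), so θ = 62.6° directly.

63°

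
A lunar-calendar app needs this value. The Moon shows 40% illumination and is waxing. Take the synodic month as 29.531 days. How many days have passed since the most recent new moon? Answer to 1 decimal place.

From f = (1 − cos θ)/2: cos θ = 1 − 2×0.40 = 0.200; arccos → 78.5°.
Waxing ⇒ before full, so θ = 78.5°.
That fraction of the synodic month is 78.5/360 × 29.531 d ≈ 6.44 d.

6.4 days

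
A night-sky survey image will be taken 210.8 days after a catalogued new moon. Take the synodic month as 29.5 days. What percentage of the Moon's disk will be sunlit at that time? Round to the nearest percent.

20%

210.8 d spans 7 complete synodic months (7 × 29.5 = 206.50 d) plus 4.30 d.
The Moon has covered 4.30/29.5 of its cycle, so θ ≈ 360° × 4.30/29.5 = 52.5°.
With cos θ = 0.609, the lit fraction is (1 − 0.609)/2 ≈ 0.195, so 20%.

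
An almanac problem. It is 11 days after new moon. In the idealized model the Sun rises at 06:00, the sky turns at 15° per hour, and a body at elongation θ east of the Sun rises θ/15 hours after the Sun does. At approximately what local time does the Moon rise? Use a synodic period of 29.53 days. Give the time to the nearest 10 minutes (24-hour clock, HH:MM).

The Moon has covered 11/29.53 of its cycle, so θ ≈ 360° × 11/29.53 = 134.1°.
At 15° of sky rotation per hour, 134.1° corresponds to a 8.94 h lag.
06:00 + 8.940 h ≈ 14:56 → 15:00 to the nearest ten minutes.

15:00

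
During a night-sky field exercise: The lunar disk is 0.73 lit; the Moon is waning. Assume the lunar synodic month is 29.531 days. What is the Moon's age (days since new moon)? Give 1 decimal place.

Invert f = (1 − cos θ)/2 to get cos θ = 1 − 2(0.73) = -0.460, hence θ₀ = arccos -0.460 = 117.4°.
Since the Moon is past full (waning), take the reflex angle: θ = 360° − 117.4° = 242.6°.
That fraction of the synodic month is 242.6/360 × 29.531 d ≈ 19.90 d.

19.9 days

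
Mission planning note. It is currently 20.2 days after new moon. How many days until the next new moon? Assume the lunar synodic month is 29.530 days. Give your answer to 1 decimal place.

The next new moon completes the synodic month: 29.530 − 20.2 = 9.330 days.

9.3 days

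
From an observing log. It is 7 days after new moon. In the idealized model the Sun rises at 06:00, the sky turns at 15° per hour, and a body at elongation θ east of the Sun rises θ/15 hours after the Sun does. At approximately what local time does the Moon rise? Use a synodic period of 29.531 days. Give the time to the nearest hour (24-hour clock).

Elongation θ = 360° × 7/29.531 ≈ 85.3°.
The Moon trails the Sun by θ/15 = 85.3/15 ≈ 5.69 hours.
06:00 + 5.69 h ≈ 11:41 → 12:00 to the nearest hour.

12:00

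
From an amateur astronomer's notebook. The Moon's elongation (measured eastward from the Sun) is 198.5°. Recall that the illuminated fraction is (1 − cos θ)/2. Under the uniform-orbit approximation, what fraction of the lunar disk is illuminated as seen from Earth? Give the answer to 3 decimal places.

Half-versine of 198.5°: (1 − (-0.948))/2 = 0.974.

0.974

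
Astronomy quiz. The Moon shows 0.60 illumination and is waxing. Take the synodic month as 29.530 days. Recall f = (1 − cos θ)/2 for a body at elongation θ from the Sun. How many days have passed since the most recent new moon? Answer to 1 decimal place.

8.3 days

From f = (1 − cos θ)/2: cos θ = 1 − 2×0.60 = -0.200; arccos → 101.5°.
Waxing ⇒ before full, so θ = 101.5°.
At 360°/29.530 d per day, 101.5° corresponds to 8.33 days.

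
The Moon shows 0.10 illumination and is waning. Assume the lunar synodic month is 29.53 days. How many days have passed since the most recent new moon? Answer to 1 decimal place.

26.5 days

From f = (1 − cos θ)/2: cos θ = 1 − 2×0.10 = 0.800; arccos → 36.9°.
Waning ⇒ past full, so θ = 360° − 36.9° = 323.1°.
That fraction of the synodic month is 323.1/360 × 29.53 d ≈ 26.51 d.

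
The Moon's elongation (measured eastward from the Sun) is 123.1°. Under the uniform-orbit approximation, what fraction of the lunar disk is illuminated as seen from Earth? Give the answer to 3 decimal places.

0.773

cos 123.1° = (-0.546), so f = (1 − (-0.546))/2 = 0.773.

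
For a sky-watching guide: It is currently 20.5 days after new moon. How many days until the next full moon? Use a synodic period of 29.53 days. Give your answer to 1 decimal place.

Full moon is 0.5 of the way through the cycle: age 0.5 × 29.53 = 14.765 d.
This lunation's full moon (14.765 d) has passed, so add one period: 44.295 − 20.5 = 23.795 days.

23.8 days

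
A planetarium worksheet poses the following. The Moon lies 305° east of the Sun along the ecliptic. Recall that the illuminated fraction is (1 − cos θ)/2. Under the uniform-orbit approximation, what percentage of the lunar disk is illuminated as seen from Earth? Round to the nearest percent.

21%

f = (1 − cos 305°)/2 = (1 − 0.574)/2 ≈ 0.213, i.e. 21%.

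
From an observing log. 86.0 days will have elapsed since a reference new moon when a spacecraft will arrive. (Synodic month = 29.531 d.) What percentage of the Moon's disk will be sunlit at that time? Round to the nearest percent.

7%

86.0 d spans 2 complete synodic months (2 × 29.531 = 59.06 d) plus 26.94 d.
Elongation θ = 360° × 26.94/29.531 ≈ 328.4°.
Illuminated fraction = (1 − cos 328.4°)/2 = (1 − 0.852)/2 ≈ 0.074, so 7%.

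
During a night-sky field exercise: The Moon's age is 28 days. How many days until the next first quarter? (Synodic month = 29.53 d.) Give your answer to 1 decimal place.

First quarter is 0.25 of the way through the cycle: age 0.25 × 29.53 = 7.383 d.
This lunation's first quarter (7.383 d) has passed, so add one period: 36.913 − 28 = 8.913 days.

8.9 days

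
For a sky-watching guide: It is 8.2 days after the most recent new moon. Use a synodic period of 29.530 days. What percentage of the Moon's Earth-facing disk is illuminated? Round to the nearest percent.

Elongation θ = 360° × 8.2/29.530 ≈ 100.0°.
cos 100.0° = (-0.173), so f = (1 − (-0.173))/2 = 0.587, so 59%.

59%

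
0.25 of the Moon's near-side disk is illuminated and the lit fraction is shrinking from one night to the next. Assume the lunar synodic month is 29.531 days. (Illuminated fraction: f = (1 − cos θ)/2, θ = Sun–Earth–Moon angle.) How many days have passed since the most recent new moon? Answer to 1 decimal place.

cos θ = 1 − 2f = 0.500, giving a principal value of 60.0°.
A waning Moon lies in 180°–360°, so θ = 360° − 60.0° = 300.0°.
Age = 29.531 × 300.0°/360° ≈ 24.61 days.

24.6 days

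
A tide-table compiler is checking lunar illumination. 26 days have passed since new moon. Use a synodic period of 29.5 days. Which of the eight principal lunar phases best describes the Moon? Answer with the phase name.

waning crescent

θ ≈ 360° × 26/29.5 = 317°, which falls in the waning crescent sector.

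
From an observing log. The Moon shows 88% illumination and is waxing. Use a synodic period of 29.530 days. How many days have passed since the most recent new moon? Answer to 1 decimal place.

11.4 days

Invert f = (1 − cos θ)/2 to get cos θ = 1 − 2(0.88) = -0.760, hence θ₀ = arccos -0.760 = 139.5°.
The Moon is waxing (0°–180°), so θ = 139.5° directly.
That fraction of the synodic month is 139.5/360 × 29.530 d ≈ 11.44 d.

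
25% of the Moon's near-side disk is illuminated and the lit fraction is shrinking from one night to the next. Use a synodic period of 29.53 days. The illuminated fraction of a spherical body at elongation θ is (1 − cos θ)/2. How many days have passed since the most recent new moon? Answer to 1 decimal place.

24.6 days

cos θ = 1 − 2f = 0.500, giving a principal value of 60.0°.
Since the Moon is past full (waning), take the reflex angle: θ = 360° − 60.0° = 300.0°.
Age = 29.53 × 300.0°/360° ≈ 24.61 days.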